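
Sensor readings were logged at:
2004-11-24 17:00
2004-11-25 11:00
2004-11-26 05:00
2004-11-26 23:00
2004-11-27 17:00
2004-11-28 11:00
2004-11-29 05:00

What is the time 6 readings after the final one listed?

2004-12-03 17:00

Gaps: 18, 18, 18, 18, 18, 18 hours — each event is 18 hours after the previous one.
2004-11-29 05:00 + 18 h = 2004-11-29 23:00.
2004-11-29 23:00 + 18 h = 2004-11-30 17:00.
2004-11-30 17:00 + 18 h = 2004-12-01 11:00.
2004-12-01 11:00 + 18 h = 2004-12-02 05:00.
2004-12-02 05:00 + 18 h = 2004-12-02 23:00.
2004-12-02 23:00 + 18 h = 2004-12-03 17:00.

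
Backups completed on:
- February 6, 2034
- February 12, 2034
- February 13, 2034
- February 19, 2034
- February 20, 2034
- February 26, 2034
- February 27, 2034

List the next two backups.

March 5, 2034; March 6, 2034

Gaps: 6, 1, 6, 1, 6, 1 days — not constant, but cyclic with period 2.
The events fall on every Monday and Sunday.
The following Sunday is March 5, 2034.
Next Monday: March 6, 2034.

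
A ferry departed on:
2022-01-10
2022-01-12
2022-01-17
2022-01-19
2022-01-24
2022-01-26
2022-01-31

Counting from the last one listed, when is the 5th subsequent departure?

2022-02-16

The gap pattern 2, 5, 2, 5, 2, 5 repeats every 2 events.
These are the Mondays and Wednesdays of each week.
Next Wednesday: 2022-02-02.
Next Monday: 2022-02-07.
The following Wednesday is 2022-02-09.
Next Monday: 2022-02-14.
The following Wednesday is 2022-02-16.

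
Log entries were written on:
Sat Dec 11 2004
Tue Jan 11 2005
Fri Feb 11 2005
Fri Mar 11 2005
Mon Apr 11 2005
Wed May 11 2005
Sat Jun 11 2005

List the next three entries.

Gaps: 31, 31, 28, 31, 30, 31 days — not constant. Every event is on the 11th of the month.
Pattern: the 11th of each month.
Next: July 2005 → Mon Jul 11 2005.
August 2005: Thu Aug 11 2005.
September 2005: Sun Sep 11 2005.

Mon Jul 11 2005, Thu Aug 11 2005, Sun Sep 11 2005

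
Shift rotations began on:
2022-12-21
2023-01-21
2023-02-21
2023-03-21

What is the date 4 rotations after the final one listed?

2023-07-21

The day-of-month is always 21 (31, 31, 28 days between events).
So this recurs on the 21st of each month.
Next: April 2023 → 2023-04-21.
Next: May 2023 → 2023-05-21.
June 2023: 2023-06-21.
Next: July 2023 → 2023-07-21.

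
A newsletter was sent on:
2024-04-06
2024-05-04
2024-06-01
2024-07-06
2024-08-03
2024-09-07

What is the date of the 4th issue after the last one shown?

All dates are Saturdays, 28, 28, 35, 28, 35 days apart.
Specifically, the 1st Saturday of each month.
October 2024 — 1st Saturday is 2024-10-05.
1st Saturday of November 2024: 2024-11-02.
1st Saturday of December 2024: 2024-12-07.
January 2025 — 1st Saturday is 2025-01-04.

2025-01-04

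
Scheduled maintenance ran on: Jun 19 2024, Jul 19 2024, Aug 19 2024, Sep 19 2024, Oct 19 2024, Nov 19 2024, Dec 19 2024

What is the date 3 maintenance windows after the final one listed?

Each date is the 19th; the gaps (30, 31, 31, 30, 31, 30) track the month lengths.
The rule is the 19th of each month.
Next: January 2025 → Jan 19 2025.
February 2025: Feb 19 2025.
March 2025: Mar 19 2025.

Mar 19 2025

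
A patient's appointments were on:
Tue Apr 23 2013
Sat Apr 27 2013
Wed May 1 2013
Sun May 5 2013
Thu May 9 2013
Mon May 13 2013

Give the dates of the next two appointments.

Fri May 17 2013, Tue May 21 2013

The spacing is 4, 4, 4, 4, 4 days — always 4 days.
Mon May 13 2013 + 4 days = Fri May 17 2013.
Fri May 17 2013 + 4 days = Tue May 21 2013.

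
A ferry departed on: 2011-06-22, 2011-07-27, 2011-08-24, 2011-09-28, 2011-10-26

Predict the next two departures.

These are Wednesdays at 28- or 35-day spacing (35, 28, 35, 28).
The pattern: 4th Wednesday of the month.
4th Wednesday of November 2011: 2011-11-23.
December 2011 — 4th Wednesday is 2011-12-28.

2011-11-23, 2011-12-28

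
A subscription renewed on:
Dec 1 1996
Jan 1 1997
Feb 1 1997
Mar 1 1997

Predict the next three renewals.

Gaps: 31, 31, 28 days — not constant. Every event is on the 1st of the month.
Pattern: the 1st of each month.
Next: April 1997 → Apr 1 1997.
Next: May 1997 → May 1 1997.
Next: June 1997 → Jun 1 1997.

Apr 1 1997, May 1 1997, Jun 1 1997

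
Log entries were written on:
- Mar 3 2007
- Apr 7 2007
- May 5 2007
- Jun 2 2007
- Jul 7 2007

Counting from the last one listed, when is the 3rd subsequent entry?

Gaps: 35, 28, 28, 35 days — a mix of 28 and 35. Every date is a Saturday.
Each is the 1st Saturday of its month.
August 2007 — 1st Saturday is Aug 4 2007.
1st Saturday of September 2007: Sep 1 2007.
October 2007 — 1st Saturday is Oct 6 2007.

Oct 6 2007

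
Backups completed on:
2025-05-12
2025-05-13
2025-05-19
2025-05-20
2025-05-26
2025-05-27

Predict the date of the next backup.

2025-06-02

Gaps: 1, 6, 1, 6, 1 days — not constant, but cyclic with period 2.
The events fall on every Monday and Tuesday.
Next Monday: 2025-06-02.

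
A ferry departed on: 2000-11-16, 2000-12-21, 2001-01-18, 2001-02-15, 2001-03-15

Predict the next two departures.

These are Thursdays at 28- or 35-day spacing (35, 28, 28, 28).
The pattern: 3rd Thursday of the month.
April 2001 — 3rd Thursday is 2001-04-19.
May 2001 — 3rd Thursday is 2001-05-17.

2001-04-19, 2001-05-17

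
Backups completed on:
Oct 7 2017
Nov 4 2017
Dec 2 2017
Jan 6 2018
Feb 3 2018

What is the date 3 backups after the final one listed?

These are Saturdays at 28- or 35-day spacing (28, 28, 35, 28).
The pattern: 1st Saturday of the month.
March 2018 — 1st Saturday is Mar 3 2018.
April 2018 — 1st Saturday is Apr 7 2018.
1st Saturday of May 2018: May 5 2018.

May 5 2018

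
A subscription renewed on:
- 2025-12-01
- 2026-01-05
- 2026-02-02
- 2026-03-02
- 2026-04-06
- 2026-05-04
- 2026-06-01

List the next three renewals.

2026-07-06, 2026-08-03, 2026-09-07

These are Mondays at 28- or 35-day spacing (35, 28, 28, 35, 28, 28).
The pattern: 1st Monday of the month.
July 2026 — 1st Monday is 2026-07-06.
1st Monday of August 2026: 2026-08-03.
1st Monday of September 2026: 2026-09-07.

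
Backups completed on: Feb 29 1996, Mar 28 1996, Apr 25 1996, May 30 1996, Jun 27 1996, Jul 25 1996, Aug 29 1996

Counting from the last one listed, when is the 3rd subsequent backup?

Nov 28 1996

Every date is a Thursday; gaps 28, 28, 35, 28, 28, 35 days.
Each is the last Thursday of its month (at least one falls on the 29th or later, ruling out '4th Thursday').
Last Thursday of September 1996: Sep 26 1996.
October 1996 ends with Thursday Oct 31 1996.
November 1996 ends with Thursday Nov 28 1996.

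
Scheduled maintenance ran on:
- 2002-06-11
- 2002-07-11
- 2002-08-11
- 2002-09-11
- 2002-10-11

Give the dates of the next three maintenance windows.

2002-11-11, 2002-12-11, 2003-01-11

Each date is the 11th; the gaps (30, 31, 31, 30) track the month lengths.
The rule is the 11th of each month.
November 2002: 2002-11-11.
December 2002: 2002-12-11.
January 2003: 2003-01-11.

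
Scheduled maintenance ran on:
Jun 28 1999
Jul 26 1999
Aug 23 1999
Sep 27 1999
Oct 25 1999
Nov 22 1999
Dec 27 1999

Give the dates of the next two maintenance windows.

Jan 24 2000, Feb 28 2000

Gaps: 28, 28, 35, 28, 28, 35 days — a mix of 28 and 35. Every date is a Monday.
Each is the 4th Monday of its month.
4th Monday of January 2000: Jan 24 2000.
February 2000 — 4th Monday is Feb 28 2000.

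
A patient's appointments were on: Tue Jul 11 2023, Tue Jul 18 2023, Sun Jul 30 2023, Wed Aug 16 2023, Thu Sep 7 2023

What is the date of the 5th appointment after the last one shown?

The spacing grows by 5 each time: 7, 12, 17, 22 days.
Next gap: 27 days. Thu Sep 7 2023 + 27 days = Wed Oct 4 2023.
Next gap: 32 days. Wed Oct 4 2023 + 32 days = Sun Nov 5 2023.
Next gap: 37 days. Sun Nov 5 2023 + 37 days = Tue Dec 12 2023.
Next gap: 42 days. Tue Dec 12 2023 + 42 days = Tue Jan 23 2024.
Next gap: 47 days. Tue Jan 23 2024 + 47 days = Sun Mar 10 2024.

Sun Mar 10 2024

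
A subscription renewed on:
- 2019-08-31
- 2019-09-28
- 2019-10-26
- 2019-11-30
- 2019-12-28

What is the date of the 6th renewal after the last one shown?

2020-06-27

All Saturdays; the gaps (28, 28, 35, 28) vary with month length.
This is the last Saturday of each month.
Last Saturday of January 2020: 2020-01-25.
Last Saturday of February 2020: 2020-02-29.
March 2020 ends with Saturday 2020-03-28.
April 2020 ends with Saturday 2020-04-25.
Last Saturday of May 2020: 2020-05-30.
Last Saturday of June 2020: 2020-06-27.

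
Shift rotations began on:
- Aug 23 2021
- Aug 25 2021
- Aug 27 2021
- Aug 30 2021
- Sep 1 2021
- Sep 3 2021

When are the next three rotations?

Every event lands on a Monday or Wednesday or Friday (gaps cycle 2, 2, 3, 2, 2).
So the schedule is: every Monday, Wednesday and Friday.
Next Monday: Sep 6 2021.
Next Wednesday: Sep 8 2021.
Next Friday: Sep 10 2021.

Sep 6 2021, Sep 8 2021, Sep 10 2021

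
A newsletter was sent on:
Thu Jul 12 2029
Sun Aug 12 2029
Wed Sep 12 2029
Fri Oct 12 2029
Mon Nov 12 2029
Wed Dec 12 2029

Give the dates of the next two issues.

Sat Jan 12 2030, Tue Feb 12 2030

The day-of-month is always 12 (31, 31, 30, 31, 30 days between events).
So this recurs on the 12th of each month.
January 2030: Sat Jan 12 2030.
Next: February 2030 → Tue Feb 12 2030.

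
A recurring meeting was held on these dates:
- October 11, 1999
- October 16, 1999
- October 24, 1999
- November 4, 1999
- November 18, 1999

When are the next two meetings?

Intervals are 5, 8, 11, 14 days — an arithmetic progression with common difference 3.
Next gap: 17 days. November 18, 1999 + 17 days = December 5, 1999.
Next gap: 20 days. December 5, 1999 + 20 days = December 25, 1999.

December 5, 1999; December 25, 1999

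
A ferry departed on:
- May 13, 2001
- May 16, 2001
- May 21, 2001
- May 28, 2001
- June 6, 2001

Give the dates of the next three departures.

June 17, 2001; June 30, 2001; July 15, 2001

The spacing grows by 2 each time: 3, 5, 7, 9 days.
Next gap: 11 days. June 6, 2001 + 11 days = June 17, 2001.
Next gap: 13 days. June 17, 2001 + 13 days = June 30, 2001.
Next gap: 15 days. June 30, 2001 + 15 days = July 15, 2001.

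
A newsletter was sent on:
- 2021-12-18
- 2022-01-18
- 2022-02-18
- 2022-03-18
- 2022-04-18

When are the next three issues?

The day-of-month is always 18 (31, 31, 28, 31 days between events).
So this recurs on the 18th of each month.
May 2022: 2022-05-18.
Next: June 2022 → 2022-06-18.
Next: July 2022 → 2022-07-18.

2022-05-18, 2022-06-18, 2022-07-18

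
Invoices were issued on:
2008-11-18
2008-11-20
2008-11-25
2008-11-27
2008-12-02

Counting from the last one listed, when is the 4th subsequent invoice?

Every event lands on a Tuesday or Thursday (gaps cycle 2, 5, 2, 5).
So the schedule is: every Tuesday and Thursday.
The following Thursday is 2008-12-04.
Next Tuesday: 2008-12-09.
The following Thursday is 2008-12-11.
The following Tuesday is 2008-12-16.

2008-12-16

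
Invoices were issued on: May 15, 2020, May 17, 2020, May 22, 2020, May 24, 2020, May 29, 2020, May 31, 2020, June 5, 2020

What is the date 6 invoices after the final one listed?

Every event lands on a Friday or Sunday (gaps cycle 2, 5, 2, 5, 2, 5).
So the schedule is: every Friday and Sunday.
The following Sunday is June 7, 2020.
Next Friday: June 12, 2020.
Next Sunday: June 14, 2020.
The following Friday is June 19, 2020.
Next Sunday: June 21, 2020.
The following Friday is June 26, 2020.

June 26, 2020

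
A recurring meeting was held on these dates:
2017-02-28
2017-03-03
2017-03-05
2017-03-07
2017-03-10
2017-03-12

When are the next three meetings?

Every event lands on a Tuesday or Friday or Sunday (gaps cycle 3, 2, 2, 3, 2).
So the schedule is: every Tuesday, Friday and Sunday.
The following Tuesday is 2017-03-14.
The following Friday is 2017-03-17.
The following Sunday is 2017-03-19.

2017-03-14, 2017-03-17, 2017-03-19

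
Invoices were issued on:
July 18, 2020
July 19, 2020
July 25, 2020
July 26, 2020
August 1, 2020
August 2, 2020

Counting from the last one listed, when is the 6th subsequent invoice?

August 23, 2020

The gap pattern 1, 6, 1, 6, 1 repeats every 2 events.
These are the Saturdays and Sundays of each week.
Next Saturday: August 8, 2020.
Next Sunday: August 9, 2020.
The following Saturday is August 15, 2020.
The following Sunday is August 16, 2020.
Next Saturday: August 22, 2020.
The following Sunday is August 23, 2020.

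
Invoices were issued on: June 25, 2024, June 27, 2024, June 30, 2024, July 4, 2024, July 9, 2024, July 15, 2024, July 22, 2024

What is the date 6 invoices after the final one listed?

September 23, 2024

The spacing grows by 1 each time: 2, 3, 4, 5, 6, 7 days.
Next gap: 8 days. July 22, 2024 + 8 days = July 30, 2024.
Next gap: 9 days. July 30, 2024 + 9 days = August 8, 2024.
Next gap: 10 days. August 8, 2024 + 10 days = August 18, 2024.
Next gap: 11 days. August 18, 2024 + 11 days = August 29, 2024.
Next gap: 12 days. August 29, 2024 + 12 days = September 10, 2024.
Next gap: 13 days. September 10, 2024 + 13 days = September 23, 2024.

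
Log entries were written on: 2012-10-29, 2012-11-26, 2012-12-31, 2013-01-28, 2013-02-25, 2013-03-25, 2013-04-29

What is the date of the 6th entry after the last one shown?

Every date is a Monday; gaps 28, 35, 28, 28, 28, 35 days.
Each is the last Monday of its month (at least one falls on the 29th or later, ruling out '4th Monday').
May 2013 ends with Monday 2013-05-27.
Last Monday of June 2013: 2013-06-24.
Last Monday of July 2013: 2013-07-29.
August 2013 ends with Monday 2013-08-26.
September 2013 ends with Monday 2013-09-30.
Last Monday of October 2013: 2013-10-28.

2013-10-28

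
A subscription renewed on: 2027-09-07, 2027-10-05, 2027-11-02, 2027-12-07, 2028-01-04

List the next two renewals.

Gaps: 28, 28, 35, 28 days — a mix of 28 and 35. Every date is a Tuesday.
Each is the 1st Tuesday of its month.
1st Tuesday of February 2028: 2028-02-01.
1st Tuesday of March 2028: 2028-03-07.

2028-02-01, 2028-03-07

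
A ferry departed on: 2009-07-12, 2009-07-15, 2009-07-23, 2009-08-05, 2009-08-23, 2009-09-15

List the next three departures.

Gaps: 3, 8, 13, 18, 23 days — each gap is 5 larger than the previous one.
Next gap: 28 days. 2009-09-15 + 28 days = 2009-10-13.
Next gap: 33 days. 2009-10-13 + 33 days = 2009-11-15.
Next gap: 38 days. 2009-11-15 + 38 days = 2009-12-23.

2009-10-13, 2009-11-15, 2009-12-23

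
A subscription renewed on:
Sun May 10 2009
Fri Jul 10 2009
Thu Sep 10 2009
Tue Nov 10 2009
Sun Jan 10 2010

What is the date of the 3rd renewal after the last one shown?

The day-of-month is always 10 (61, 62, 61, 61 days between events).
So this recurs on the 10th of every 2 months.
March 2010: Wed Mar 10 2010.
Next: May 2010 → Mon May 10 2010.
Next: July 2010 → Sat Jul 10 2010.

Sat Jul 10 2010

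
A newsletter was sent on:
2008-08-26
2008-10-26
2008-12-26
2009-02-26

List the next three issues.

2009-04-26, 2009-06-26, 2009-08-26

The day-of-month is always 26 (61, 61, 62 days between events).
So this recurs on the 26th of every 2 months.
Next: April 2009 → 2009-04-26.
June 2009: 2009-06-26.
August 2009: 2009-08-26.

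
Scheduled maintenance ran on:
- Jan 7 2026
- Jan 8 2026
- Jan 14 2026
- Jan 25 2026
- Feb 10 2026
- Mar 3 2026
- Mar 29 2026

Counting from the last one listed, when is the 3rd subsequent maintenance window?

Gaps: 1, 6, 11, 16, 21, 26 days — each gap is 5 larger than the previous one.
Next gap: 31 days. Mar 29 2026 + 31 days = Apr 29 2026.
Next gap: 36 days. Apr 29 2026 + 36 days = Jun 4 2026.
Next gap: 41 days. Jun 4 2026 + 41 days = Jul 15 2026.

Jul 15 2026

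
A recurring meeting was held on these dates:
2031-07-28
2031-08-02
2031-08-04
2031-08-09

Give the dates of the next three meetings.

The gap pattern 5, 2, 5 repeats every 2 events.
These are the Mondays and Saturdays of each week.
Next Monday: 2031-08-11.
Next Saturday: 2031-08-16.
The following Monday is 2031-08-18.

2031-08-11, 2031-08-16, 2031-08-18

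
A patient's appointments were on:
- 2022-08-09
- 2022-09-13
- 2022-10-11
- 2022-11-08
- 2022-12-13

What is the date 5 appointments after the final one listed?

2023-05-09

Gaps: 35, 28, 28, 35 days — a mix of 28 and 35. Every date is a Tuesday.
Each is the 2nd Tuesday of its month.
2nd Tuesday of January 2023: 2023-01-10.
February 2023 — 2nd Tuesday is 2023-02-14.
March 2023 — 2nd Tuesday is 2023-03-14.
2nd Tuesday of April 2023: 2023-04-11.
May 2023 — 2nd Tuesday is 2023-05-09.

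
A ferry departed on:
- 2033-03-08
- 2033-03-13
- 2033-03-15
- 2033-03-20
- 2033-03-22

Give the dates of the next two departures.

2033-03-27, 2033-03-29

The gap pattern 5, 2, 5, 2 repeats every 2 events.
These are the Tuesdays and Sundays of each week.
The following Sunday is 2033-03-27.
The following Tuesday is 2033-03-29.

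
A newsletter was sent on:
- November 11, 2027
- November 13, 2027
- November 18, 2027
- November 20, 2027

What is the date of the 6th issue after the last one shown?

Every event lands on a Thursday or Saturday (gaps cycle 2, 5, 2).
So the schedule is: every Thursday and Saturday.
The following Thursday is November 25, 2027.
The following Saturday is November 27, 2027.
The following Thursday is December 2, 2027.
The following Saturday is December 4, 2027.
The following Thursday is December 9, 2027.
The following Saturday is December 11, 2027.

December 11, 2027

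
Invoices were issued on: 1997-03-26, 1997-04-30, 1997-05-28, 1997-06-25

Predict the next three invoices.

1997-07-30, 1997-08-27, 1997-09-24

These are Wednesdays with 35, 28, 28-day gaps.
Each is the final Wednesday of its month — 1997-04-30 is past the 28th, so '4th Wednesday' doesn't fit.
Last Wednesday of July 1997: 1997-07-30.
Last Wednesday of August 1997: 1997-08-27.
September 1997 ends with Wednesday 1997-09-24.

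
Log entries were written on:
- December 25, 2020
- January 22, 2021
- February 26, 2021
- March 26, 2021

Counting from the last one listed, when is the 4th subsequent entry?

All dates are Fridays, 28, 35, 28 days apart.
Specifically, the 4th Friday of each month.
April 2021 — 4th Friday is April 23, 2021.
May 2021 — 4th Friday is May 28, 2021.
4th Friday of June 2021: June 25, 2021.
4th Friday of July 2021: July 23, 2021.

July 23, 2021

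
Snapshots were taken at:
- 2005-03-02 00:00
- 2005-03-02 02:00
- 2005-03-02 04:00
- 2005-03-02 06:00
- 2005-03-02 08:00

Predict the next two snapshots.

2005-03-02 10:00, 2005-03-02 12:00

Gaps: 2, 2, 2, 2 hours — each event is 2 hours after the previous one.
2005-03-02 08:00 + 2 h = 2005-03-02 10:00.
2005-03-02 10:00 + 2 h = 2005-03-02 12:00.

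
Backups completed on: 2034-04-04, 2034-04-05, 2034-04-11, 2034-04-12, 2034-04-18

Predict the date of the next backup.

The gap pattern 1, 6, 1, 6 repeats every 2 events.
These are the Tuesdays and Wednesdays of each week.
Next Wednesday: 2034-04-19.

2034-04-19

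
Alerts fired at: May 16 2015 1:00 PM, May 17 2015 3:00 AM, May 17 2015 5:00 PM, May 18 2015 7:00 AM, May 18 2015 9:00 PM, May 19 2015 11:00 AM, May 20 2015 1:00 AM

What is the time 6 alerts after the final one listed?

Gaps: 14, 14, 14, 14, 14, 14 hours — each event is 14 hours after the previous one.
May 20 2015 1:00 AM + 14 h = May 20 2015 3:00 PM.
May 20 2015 3:00 PM + 14 h = May 21 2015 5:00 AM.
May 21 2015 5:00 AM + 14 h = May 21 2015 7:00 PM.
May 21 2015 7:00 PM + 14 h = May 22 2015 9:00 AM.
May 22 2015 9:00 AM + 14 h = May 22 2015 11:00 PM.
May 22 2015 11:00 PM + 14 h = May 23 2015 1:00 PM.

May 23 2015 1:00 PM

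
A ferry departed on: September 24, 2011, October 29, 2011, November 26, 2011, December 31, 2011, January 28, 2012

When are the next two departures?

These are Saturdays with 35, 28, 35, 28-day gaps.
Each is the final Saturday of its month — October 29, 2011 is past the 28th, so '4th Saturday' doesn't fit.
Last Saturday of February 2012: February 25, 2012.
March 2012 ends with Saturday March 31, 2012.

February 25, 2012; March 31, 2012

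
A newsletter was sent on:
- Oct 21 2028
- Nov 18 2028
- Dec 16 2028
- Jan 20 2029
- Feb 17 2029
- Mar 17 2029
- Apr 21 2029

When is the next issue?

May 19 2029

All dates are Saturdays, 28, 28, 35, 28, 28, 35 days apart.
Specifically, the 3rd Saturday of each month.
3rd Saturday of May 2029: May 19 2029.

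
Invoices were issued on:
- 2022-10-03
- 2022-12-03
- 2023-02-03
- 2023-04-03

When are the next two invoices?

Each date is the 3rd; the gaps (61, 62, 59) track the month lengths.
The rule is the 3rd of every 2 months.
June 2023: 2023-06-03.
Next: August 2023 → 2023-08-03.

2023-06-03, 2023-08-03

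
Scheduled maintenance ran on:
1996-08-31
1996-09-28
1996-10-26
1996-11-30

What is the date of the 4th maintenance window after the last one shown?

These are Saturdays with 28, 28, 35-day gaps.
Each is the final Saturday of its month — 1996-08-31 is past the 28th, so '4th Saturday' doesn't fit.
Last Saturday of December 1996: 1996-12-28.
Last Saturday of January 1997: 1997-01-25.
February 1997 ends with Saturday 1997-02-22.
Last Saturday of March 1997: 1997-03-29.

1997-03-29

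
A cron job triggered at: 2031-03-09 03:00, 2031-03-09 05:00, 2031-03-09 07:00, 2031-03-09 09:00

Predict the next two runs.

Gaps: 2, 2, 2 hours — each event is 2 hours after the previous one.
2031-03-09 09:00 + 2 h = 2031-03-09 11:00.
2031-03-09 11:00 + 2 h = 2031-03-09 13:00.

2031-03-09 11:00, 2031-03-09 13:00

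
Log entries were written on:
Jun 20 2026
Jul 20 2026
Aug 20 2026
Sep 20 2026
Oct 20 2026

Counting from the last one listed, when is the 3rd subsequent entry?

Gaps: 30, 31, 31, 30 days — not constant. Every event is on the 20th of the month.
Pattern: the 20th of each month.
Next: November 2026 → Nov 20 2026.
Next: December 2026 → Dec 20 2026.
Next: January 2027 → Jan 20 2027.

Jan 20 2027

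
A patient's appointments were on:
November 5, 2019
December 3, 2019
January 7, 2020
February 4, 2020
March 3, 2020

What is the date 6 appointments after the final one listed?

September 1, 2020

These are Tuesdays at 28- or 35-day spacing (28, 35, 28, 28).
The pattern: 1st Tuesday of the month.
1st Tuesday of April 2020: April 7, 2020.
1st Tuesday of May 2020: May 5, 2020.
June 2020 — 1st Tuesday is June 2, 2020.
July 2020 — 1st Tuesday is July 7, 2020.
August 2020 — 1st Tuesday is August 4, 2020.
September 2020 — 1st Tuesday is September 1, 2020.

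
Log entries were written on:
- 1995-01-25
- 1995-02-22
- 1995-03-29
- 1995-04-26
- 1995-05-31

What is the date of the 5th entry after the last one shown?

These are Wednesdays with 28, 35, 28, 35-day gaps.
Each is the final Wednesday of its month — 1995-03-29 is past the 28th, so '4th Wednesday' doesn't fit.
Last Wednesday of June 1995: 1995-06-28.
Last Wednesday of July 1995: 1995-07-26.
August 1995 ends with Wednesday 1995-08-30.
Last Wednesday of September 1995: 1995-09-27.
October 1995 ends with Wednesday 1995-10-25.

1995-10-25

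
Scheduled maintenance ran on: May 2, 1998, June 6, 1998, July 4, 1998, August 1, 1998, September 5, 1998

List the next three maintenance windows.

These are Saturdays at 28- or 35-day spacing (35, 28, 28, 35).
The pattern: 1st Saturday of the month.
October 1998 — 1st Saturday is October 3, 1998.
1st Saturday of November 1998: November 7, 1998.
1st Saturday of December 1998: December 5, 1998.

October 3, 1998; November 7, 1998; December 5, 1998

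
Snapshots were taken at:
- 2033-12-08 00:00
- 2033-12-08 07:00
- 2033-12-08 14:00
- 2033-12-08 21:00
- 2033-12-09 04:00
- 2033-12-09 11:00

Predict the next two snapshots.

Spacing: 7, 7, 7, 7, 7 h — constant 7 h.
2033-12-09 11:00 + 7 h = 2033-12-09 18:00.
2033-12-09 18:00 + 7 h = 2033-12-10 01:00.

2033-12-09 18:00, 2033-12-10 01:00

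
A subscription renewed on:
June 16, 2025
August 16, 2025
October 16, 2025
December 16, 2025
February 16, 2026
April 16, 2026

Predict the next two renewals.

Gaps: 61, 61, 61, 62, 59 days — not constant. Every event is on the 16th of the month.
Pattern: the 16th of every 2 months.
June 2026: June 16, 2026.
August 2026: August 16, 2026.

June 16, 2026; August 16, 2026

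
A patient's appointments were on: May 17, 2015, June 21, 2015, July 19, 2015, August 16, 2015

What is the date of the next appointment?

September 20, 2015

All dates are Sundays, 35, 28, 28 days apart.
Specifically, the 3rd Sunday of each month.
September 2015 — 3rd Sunday is September 20, 2015.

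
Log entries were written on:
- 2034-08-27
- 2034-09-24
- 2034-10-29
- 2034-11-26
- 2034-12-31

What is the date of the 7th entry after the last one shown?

2035-07-29

All Sundays; the gaps (28, 35, 28, 35) vary with month length.
This is the last Sunday of each month.
Last Sunday of January 2035: 2035-01-28.
February 2035 ends with Sunday 2035-02-25.
March 2035 ends with Sunday 2035-03-25.
Last Sunday of April 2035: 2035-04-29.
May 2035 ends with Sunday 2035-05-27.
Last Sunday of June 2035: 2035-06-24.
July 2035 ends with Sunday 2035-07-29.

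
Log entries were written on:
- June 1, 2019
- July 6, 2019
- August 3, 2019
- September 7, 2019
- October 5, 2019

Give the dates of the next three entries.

These are Saturdays at 28- or 35-day spacing (35, 28, 35, 28).
The pattern: 1st Saturday of the month.
November 2019 — 1st Saturday is November 2, 2019.
1st Saturday of December 2019: December 7, 2019.
January 2020 — 1st Saturday is January 4, 2020.

November 2, 2019; December 7, 2019; January 4, 2020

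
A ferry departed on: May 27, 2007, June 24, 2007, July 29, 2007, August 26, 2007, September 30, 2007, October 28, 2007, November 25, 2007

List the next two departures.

December 30, 2007; January 27, 2008

All Sundays; the gaps (28, 35, 28, 35, 28, 28) vary with month length.
This is the last Sunday of each month.
Last Sunday of December 2007: December 30, 2007.
Last Sunday of January 2008: January 27, 2008.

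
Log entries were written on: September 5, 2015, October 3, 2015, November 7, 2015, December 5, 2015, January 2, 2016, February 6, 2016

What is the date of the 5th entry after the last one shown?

July 2, 2016

Gaps: 28, 35, 28, 28, 35 days — a mix of 28 and 35. Every date is a Saturday.
Each is the 1st Saturday of its month.
1st Saturday of March 2016: March 5, 2016.
April 2016 — 1st Saturday is April 2, 2016.
1st Saturday of May 2016: May 7, 2016.
1st Saturday of June 2016: June 4, 2016.
1st Saturday of July 2016: July 2, 2016.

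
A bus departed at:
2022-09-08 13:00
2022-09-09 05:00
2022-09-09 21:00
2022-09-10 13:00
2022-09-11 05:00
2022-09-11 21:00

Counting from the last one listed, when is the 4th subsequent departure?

Gaps: 16, 16, 16, 16, 16 hours — each event is 16 hours after the previous one.
2022-09-11 21:00 + 16 h = 2022-09-12 13:00.
2022-09-12 13:00 + 16 h = 2022-09-13 05:00.
2022-09-13 05:00 + 16 h = 2022-09-13 21:00.
2022-09-13 21:00 + 16 h = 2022-09-14 13:00.

2022-09-14 13:00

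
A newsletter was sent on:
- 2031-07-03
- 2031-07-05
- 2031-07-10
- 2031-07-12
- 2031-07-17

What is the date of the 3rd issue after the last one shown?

2031-07-26

Gaps: 2, 5, 2, 5 days — not constant, but cyclic with period 2.
The events fall on every Thursday and Saturday.
Next Saturday: 2031-07-19.
Next Thursday: 2031-07-24.
The following Saturday is 2031-07-26.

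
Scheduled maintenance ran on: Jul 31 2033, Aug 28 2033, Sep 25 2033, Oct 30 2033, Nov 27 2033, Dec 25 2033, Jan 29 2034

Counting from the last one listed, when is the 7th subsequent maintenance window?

These are Sundays with 28, 28, 35, 28, 28, 35-day gaps.
Each is the final Sunday of its month — Jul 31 2033 is past the 28th, so '4th Sunday' doesn't fit.
Last Sunday of February 2034: Feb 26 2034.
Last Sunday of March 2034: Mar 26 2034.
Last Sunday of April 2034: Apr 30 2034.
Last Sunday of May 2034: May 28 2034.
Last Sunday of June 2034: Jun 25 2034.
Last Sunday of July 2034: Jul 30 2034.
Last Sunday of August 2034: Aug 27 2034.

Aug 27 2034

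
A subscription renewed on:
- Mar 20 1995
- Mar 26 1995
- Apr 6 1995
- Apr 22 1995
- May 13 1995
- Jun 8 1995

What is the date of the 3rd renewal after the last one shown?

Sep 24 1995

Gaps: 6, 11, 16, 21, 26 days — each gap is 5 larger than the previous one.
Next gap: 31 days. Jun 8 1995 + 31 days = Jul 9 1995.
Next gap: 36 days. Jul 9 1995 + 36 days = Aug 14 1995.
Next gap: 41 days. Aug 14 1995 + 41 days = Sep 24 1995.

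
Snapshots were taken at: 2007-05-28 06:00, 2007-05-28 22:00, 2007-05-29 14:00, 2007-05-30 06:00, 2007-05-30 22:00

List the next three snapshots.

Spacing: 16, 16, 16, 16 h — constant 16 h.
2007-05-30 22:00 + 16 h = 2007-05-31 14:00.
2007-05-31 14:00 + 16 h = 2007-06-01 06:00.
2007-06-01 06:00 + 16 h = 2007-06-01 22:00.

2007-05-31 14:00, 2007-06-01 06:00, 2007-06-01 22:00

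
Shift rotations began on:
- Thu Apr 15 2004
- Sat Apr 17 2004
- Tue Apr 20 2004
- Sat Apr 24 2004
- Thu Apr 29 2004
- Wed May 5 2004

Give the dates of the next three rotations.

Gaps: 2, 3, 4, 5, 6 days — each gap is 1 larger than the previous one.
Next gap: 7 days. Wed May 5 2004 + 7 days = Wed May 12 2004.
Next gap: 8 days. Wed May 12 2004 + 8 days = Thu May 20 2004.
Next gap: 9 days. Thu May 20 2004 + 9 days = Sat May 29 2004.

Wed May 12 2004, Thu May 20 2004, Sat May 29 2004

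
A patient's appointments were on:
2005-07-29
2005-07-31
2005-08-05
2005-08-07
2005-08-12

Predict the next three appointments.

Gaps: 2, 5, 2, 5 days — not constant, but cyclic with period 2.
The events fall on every Friday and Sunday.
Next Sunday: 2005-08-14.
Next Friday: 2005-08-19.
Next Sunday: 2005-08-21.

2005-08-14, 2005-08-19, 2005-08-21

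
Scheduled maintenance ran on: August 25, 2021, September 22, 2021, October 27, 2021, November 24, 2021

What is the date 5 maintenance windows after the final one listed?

April 27, 2022

All dates are Wednesdays, 28, 35, 28 days apart.
Specifically, the 4th Wednesday of each month.
4th Wednesday of December 2021: December 22, 2021.
January 2022 — 4th Wednesday is January 26, 2022.
4th Wednesday of February 2022: February 23, 2022.
March 2022 — 4th Wednesday is March 23, 2022.
4th Wednesday of April 2022: April 27, 2022.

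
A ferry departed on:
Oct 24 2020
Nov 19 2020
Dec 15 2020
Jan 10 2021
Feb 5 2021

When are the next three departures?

The spacing is 26, 26, 26, 26 days — always 26 days.
Feb 5 2021 + 26 days = Mar 3 2021.
Mar 3 2021 + 26 days = Mar 29 2021.
Mar 29 2021 + 26 days = Apr 24 2021.

Mar 3 2021, Mar 29 2021, Apr 24 2021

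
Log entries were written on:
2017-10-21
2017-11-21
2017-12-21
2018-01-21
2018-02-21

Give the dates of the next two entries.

2018-03-21, 2018-04-21

Each date is the 21st; the gaps (31, 30, 31, 31) track the month lengths.
The rule is the 21st of each month.
Next: March 2018 → 2018-03-21.
April 2018: 2018-04-21.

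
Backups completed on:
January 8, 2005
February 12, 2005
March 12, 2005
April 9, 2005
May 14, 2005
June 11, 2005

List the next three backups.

July 9, 2005; August 13, 2005; September 10, 2005

Gaps: 35, 28, 28, 35, 28 days — a mix of 28 and 35. Every date is a Saturday.
Each is the 2nd Saturday of its month.
July 2005 — 2nd Saturday is July 9, 2005.
2nd Saturday of August 2005: August 13, 2005.
2nd Saturday of September 2005: September 10, 2005.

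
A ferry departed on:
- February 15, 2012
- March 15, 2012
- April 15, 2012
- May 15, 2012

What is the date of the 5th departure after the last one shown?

October 15, 2012

Each date is the 15th; the gaps (29, 31, 30) track the month lengths.
The rule is the 15th of each month.
June 2012: June 15, 2012.
Next: July 2012 → July 15, 2012.
August 2012: August 15, 2012.
Next: September 2012 → September 15, 2012.
October 2012: October 15, 2012.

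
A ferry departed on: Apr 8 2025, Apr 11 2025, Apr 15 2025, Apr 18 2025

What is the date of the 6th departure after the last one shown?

Gaps: 3, 4, 3 days — not constant, but cyclic with period 2.
The events fall on every Tuesday and Friday.
The following Tuesday is Apr 22 2025.
The following Friday is Apr 25 2025.
The following Tuesday is Apr 29 2025.
Next Friday: May 2 2025.
Next Tuesday: May 6 2025.
The following Friday is May 9 2025.

May 9 2025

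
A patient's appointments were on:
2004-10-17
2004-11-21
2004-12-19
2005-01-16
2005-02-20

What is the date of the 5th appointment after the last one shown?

These are Sundays at 28- or 35-day spacing (35, 28, 28, 35).
The pattern: 3rd Sunday of the month.
March 2005 — 3rd Sunday is 2005-03-20.
3rd Sunday of April 2005: 2005-04-17.
May 2005 — 3rd Sunday is 2005-05-15.
June 2005 — 3rd Sunday is 2005-06-19.
3rd Sunday of July 2005: 2005-07-17.

2005-07-17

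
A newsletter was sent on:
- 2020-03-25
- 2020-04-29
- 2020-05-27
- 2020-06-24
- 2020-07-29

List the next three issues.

Every date is a Wednesday; gaps 35, 28, 28, 35 days.
Each is the last Wednesday of its month (at least one falls on the 29th or later, ruling out '4th Wednesday').
Last Wednesday of August 2020: 2020-08-26.
Last Wednesday of September 2020: 2020-09-30.
Last Wednesday of October 2020: 2020-10-28.

2020-08-26, 2020-09-30, 2020-10-28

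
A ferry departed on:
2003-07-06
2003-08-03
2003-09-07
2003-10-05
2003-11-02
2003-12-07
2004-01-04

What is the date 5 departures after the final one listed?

2004-06-06

Gaps: 28, 35, 28, 28, 35, 28 days — a mix of 28 and 35. Every date is a Sunday.
Each is the 1st Sunday of its month.
1st Sunday of February 2004: 2004-02-01.
1st Sunday of March 2004: 2004-03-07.
April 2004 — 1st Sunday is 2004-04-04.
May 2004 — 1st Sunday is 2004-05-02.
June 2004 — 1st Sunday is 2004-06-06.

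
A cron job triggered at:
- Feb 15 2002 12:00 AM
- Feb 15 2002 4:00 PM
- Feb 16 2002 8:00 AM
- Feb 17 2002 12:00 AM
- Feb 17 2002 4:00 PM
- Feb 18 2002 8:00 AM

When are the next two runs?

Feb 19 2002 12:00 AM, Feb 19 2002 4:00 PM

Spacing: 16, 16, 16, 16, 16 h — constant 16 h.
Feb 18 2002 8:00 AM + 16 h = Feb 19 2002 12:00 AM.
Feb 19 2002 12:00 AM + 16 h = Feb 19 2002 4:00 PM.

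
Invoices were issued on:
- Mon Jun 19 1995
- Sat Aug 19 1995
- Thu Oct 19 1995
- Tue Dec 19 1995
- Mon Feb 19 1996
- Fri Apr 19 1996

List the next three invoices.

Wed Jun 19 1996, Mon Aug 19 1996, Sat Oct 19 1996

Each date is the 19th; the gaps (61, 61, 61, 62, 60) track the month lengths.
The rule is the 19th of every 2 months.
Next: June 1996 → Wed Jun 19 1996.
August 1996: Mon Aug 19 1996.
Next: October 1996 → Sat Oct 19 1996.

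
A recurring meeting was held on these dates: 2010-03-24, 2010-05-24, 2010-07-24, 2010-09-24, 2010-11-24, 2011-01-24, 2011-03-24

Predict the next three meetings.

Gaps: 61, 61, 62, 61, 61, 59 days — not constant. Every event is on the 24th of the month.
Pattern: the 24th of every 2 months.
Next: May 2011 → 2011-05-24.
Next: July 2011 → 2011-07-24.
Next: September 2011 → 2011-09-24.

2011-05-24, 2011-07-24, 2011-09-24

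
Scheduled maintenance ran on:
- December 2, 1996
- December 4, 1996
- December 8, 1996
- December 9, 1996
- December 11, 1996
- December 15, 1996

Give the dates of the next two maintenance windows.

December 16, 1996; December 18, 1996

Every event lands on a Monday or Wednesday or Sunday (gaps cycle 2, 4, 1, 2, 4).
So the schedule is: every Monday, Wednesday and Sunday.
The following Monday is December 16, 1996.
Next Wednesday: December 18, 1996.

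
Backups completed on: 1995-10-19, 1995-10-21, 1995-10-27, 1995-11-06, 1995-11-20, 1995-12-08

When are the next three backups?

The spacing grows by 4 each time: 2, 6, 10, 14, 18 days.
Next gap: 22 days. 1995-12-08 + 22 days = 1995-12-30.
Next gap: 26 days. 1995-12-30 + 26 days = 1996-01-25.
Next gap: 30 days. 1996-01-25 + 30 days = 1996-02-24.

1995-12-30, 1996-01-25, 1996-02-24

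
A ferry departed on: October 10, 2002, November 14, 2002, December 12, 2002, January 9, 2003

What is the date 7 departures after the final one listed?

August 14, 2003

These are Thursdays at 28- or 35-day spacing (35, 28, 28).
The pattern: 2nd Thursday of the month.
2nd Thursday of February 2003: February 13, 2003.
2nd Thursday of March 2003: March 13, 2003.
2nd Thursday of April 2003: April 10, 2003.
2nd Thursday of May 2003: May 8, 2003.
June 2003 — 2nd Thursday is June 12, 2003.
July 2003 — 2nd Thursday is July 10, 2003.
August 2003 — 2nd Thursday is August 14, 2003.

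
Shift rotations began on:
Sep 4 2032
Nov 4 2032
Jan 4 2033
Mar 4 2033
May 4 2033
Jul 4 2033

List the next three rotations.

Sep 4 2033, Nov 4 2033, Jan 4 2034

Gaps: 61, 61, 59, 61, 61 days — not constant. Every event is on the 4th of the month.
Pattern: the 4th of every 2 months.
Next: September 2033 → Sep 4 2033.
November 2033: Nov 4 2033.
January 2034: Jan 4 2034.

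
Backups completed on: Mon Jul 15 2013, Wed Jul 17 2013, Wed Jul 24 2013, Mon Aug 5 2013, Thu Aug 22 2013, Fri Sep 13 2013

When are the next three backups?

Thu Oct 10 2013, Mon Nov 11 2013, Wed Dec 18 2013

Gaps: 2, 7, 12, 17, 22 days — each gap is 5 larger than the previous one.
Next gap: 27 days. Fri Sep 13 2013 + 27 days = Thu Oct 10 2013.
Next gap: 32 days. Thu Oct 10 2013 + 32 days = Mon Nov 11 2013.
Next gap: 37 days. Mon Nov 11 2013 + 37 days = Wed Dec 18 2013.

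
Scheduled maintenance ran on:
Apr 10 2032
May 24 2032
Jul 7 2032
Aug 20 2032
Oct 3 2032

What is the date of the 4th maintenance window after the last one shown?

Mar 28 2033

Gaps between consecutive events: 44, 44, 44, 44 days — a constant 44-day interval.
Oct 3 2032 + 44 days = Nov 16 2032.
Nov 16 2032 + 44 days = Dec 30 2032.
Dec 30 2032 + 44 days = Feb 12 2033.
Feb 12 2033 + 44 days = Mar 28 2033.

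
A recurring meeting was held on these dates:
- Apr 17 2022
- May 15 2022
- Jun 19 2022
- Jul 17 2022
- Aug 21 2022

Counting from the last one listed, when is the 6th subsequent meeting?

All dates are Sundays, 28, 35, 28, 35 days apart.
Specifically, the 3rd Sunday of each month.
September 2022 — 3rd Sunday is Sep 18 2022.
October 2022 — 3rd Sunday is Oct 16 2022.
3rd Sunday of November 2022: Nov 20 2022.
December 2022 — 3rd Sunday is Dec 18 2022.
January 2023 — 3rd Sunday is Jan 15 2023.
February 2023 — 3rd Sunday is Feb 19 2023.

Feb 19 2023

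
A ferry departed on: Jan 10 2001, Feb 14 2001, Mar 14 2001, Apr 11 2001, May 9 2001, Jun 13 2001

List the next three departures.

Gaps: 35, 28, 28, 28, 35 days — a mix of 28 and 35. Every date is a Wednesday.
Each is the 2nd Wednesday of its month.
2nd Wednesday of July 2001: Jul 11 2001.
2nd Wednesday of August 2001: Aug 8 2001.
September 2001 — 2nd Wednesday is Sep 12 2001.

Jul 11 2001, Aug 8 2001, Sep 12 2001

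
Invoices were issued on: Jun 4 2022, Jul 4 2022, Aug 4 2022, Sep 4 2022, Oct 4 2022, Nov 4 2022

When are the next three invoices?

Gaps: 30, 31, 31, 30, 31 days — not constant. Every event is on the 4th of the month.
Pattern: the 4th of each month.
December 2022: Dec 4 2022.
Next: January 2023 → Jan 4 2023.
February 2023: Feb 4 2023.

Dec 4 2022, Jan 4 2023, Feb 4 2023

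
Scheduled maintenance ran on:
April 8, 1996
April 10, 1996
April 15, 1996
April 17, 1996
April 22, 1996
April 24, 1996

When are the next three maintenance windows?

April 29, 1996; May 1, 1996; May 6, 1996

Gaps: 2, 5, 2, 5, 2 days — not constant, but cyclic with period 2.
The events fall on every Monday and Wednesday.
Next Monday: April 29, 1996.
Next Wednesday: May 1, 1996.
The following Monday is May 6, 1996.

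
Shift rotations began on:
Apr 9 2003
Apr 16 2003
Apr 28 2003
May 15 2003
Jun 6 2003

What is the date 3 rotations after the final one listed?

Intervals are 7, 12, 17, 22 days — an arithmetic progression with common difference 5.
Next gap: 27 days. Jun 6 2003 + 27 days = Jul 3 2003.
Next gap: 32 days. Jul 3 2003 + 32 days = Aug 4 2003.
Next gap: 37 days. Aug 4 2003 + 37 days = Sep 10 2003.

Sep 10 2003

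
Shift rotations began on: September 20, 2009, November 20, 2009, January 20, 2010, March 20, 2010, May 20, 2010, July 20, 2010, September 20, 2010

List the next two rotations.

Gaps: 61, 61, 59, 61, 61, 62 days — not constant. Every event is on the 20th of the month.
Pattern: the 20th of every 2 months.
November 2010: November 20, 2010.
Next: January 2011 → January 20, 2011.

November 20, 2010; January 20, 2011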